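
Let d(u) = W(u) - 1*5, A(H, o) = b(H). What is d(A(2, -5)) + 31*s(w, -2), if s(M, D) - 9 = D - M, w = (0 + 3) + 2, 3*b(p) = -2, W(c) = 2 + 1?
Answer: 60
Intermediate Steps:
W(c) = 3
b(p) = -⅔ (b(p) = (⅓)*(-2) = -⅔)
A(H, o) = -⅔
w = 5 (w = 3 + 2 = 5)
s(M, D) = 9 + D - M (s(M, D) = 9 + (D - M) = 9 + D - M)
d(u) = -2 (d(u) = 3 - 1*5 = 3 - 5 = -2)
d(A(2, -5)) + 31*s(w, -2) = -2 + 31*(9 - 2 - 1*5) = -2 + 31*(9 - 2 - 5) = -2 + 31*2 = -2 + 62 = 60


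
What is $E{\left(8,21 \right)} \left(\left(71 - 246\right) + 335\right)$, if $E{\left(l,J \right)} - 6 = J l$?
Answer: $27840$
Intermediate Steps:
$E{\left(l,J \right)} = 6 + J l$
$E{\left(8,21 \right)} \left(\left(71 - 246\right) + 335\right) = \left(6 + 21 \cdot 8\right) \left(\left(71 - 246\right) + 335\right) = \left(6 + 168\right) \left(\left(71 - 246\right) + 335\right) = 174 \left(-175 + 335\right) = 174 \cdot 160 = 27840$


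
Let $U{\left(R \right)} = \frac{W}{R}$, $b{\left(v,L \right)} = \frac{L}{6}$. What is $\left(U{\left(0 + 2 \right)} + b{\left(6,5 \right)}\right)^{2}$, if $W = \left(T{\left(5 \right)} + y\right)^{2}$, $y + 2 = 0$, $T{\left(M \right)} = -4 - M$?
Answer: $\frac{33856}{9} \approx 3761.8$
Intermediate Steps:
$y = -2$ ($y = -2 + 0 = -2$)
$W = 121$ ($W = \left(\left(-4 - 5\right) - 2\right)^{2} = \left(-9 - 2\right)^{2} = \left(-11\right)^{2} = 121$)
$b{\left(v,L \right)} = \frac{L}{6}$ ($b{\left(v,L \right)} = L \frac{1}{6} = \frac{L}{6}$)
$U{\left(R \right)} = \frac{121}{R}$
$\left(U{\left(0 + 2 \right)} + b{\left(6,5 \right)}\right)^{2} = \left(\frac{121}{0 + 2} + \frac{1}{6} \cdot 5\right)^{2} = \left(\frac{121}{2} + \frac{5}{6}\right)^{2} = \left(\frac{184}{3}\right)^{2} = \frac{33856}{9}$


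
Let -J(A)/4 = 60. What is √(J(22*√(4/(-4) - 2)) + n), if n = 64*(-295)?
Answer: 4*I*√1195 ≈ 138.28*I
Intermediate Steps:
J(A) = -240 (J(A) = -4*60 = -240)
n = -18880
√(J(22*√(4/(-4) - 2)) + n) = √(-240 - 18880) = √(-19120) = 4*I*√1195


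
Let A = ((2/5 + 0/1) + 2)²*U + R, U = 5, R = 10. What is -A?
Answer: -194/5 ≈ -38.800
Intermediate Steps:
A = 194/5 (A = ((2/5 + 0/1) + 2)²*5 + 10 = ((2*(⅕) + 0*1) + 2)²*5 + 10 = ((⅖ + 0) + 2)²*5 + 10 = (⅖ + 2)²*5 + 10 = (12/5)²*5 + 10 = (144/25)*5 + 10 = 144/5 + 10 = 194/5 ≈ 38.800)
-A = -1*194/5 = -194/5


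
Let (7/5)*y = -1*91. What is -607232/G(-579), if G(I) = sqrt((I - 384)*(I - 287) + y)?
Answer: -607232*sqrt(833893)/833893 ≈ -664.97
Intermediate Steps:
y = -65 (y = 5*(-1*91)/7 = (5/7)*(-91) = -65)
G(I) = sqrt(-65 + (-384 + I)*(-287 + I)) (G(I) = sqrt((I - 384)*(I - 287) - 65) = sqrt((-384 + I)*(-287 + I) - 65) = sqrt(-65 + (-384 + I)*(-287 + I)))
-607232/G(-579) = -607232/sqrt(110143 + (-579)**2 - 671*(-579)) = -607232/sqrt(110143 + 335241 + 388509) = -607232*sqrt(833893)/833893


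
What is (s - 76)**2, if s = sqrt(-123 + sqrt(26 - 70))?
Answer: (76 - sqrt(-123 + 2*I*sqrt(11)))**2 ≈ 5607.6 - 1679.7*I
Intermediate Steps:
s = sqrt(-123 + 2*I*sqrt(11)) (s = sqrt(-123 + sqrt(-44)) = sqrt(-123 + 2*I*sqrt(11)) ≈ 0.29894 + 11.095*I)
(s - 76)**2 = (sqrt(-123 + 2*I*sqrt(11)) - 76)**2 = (-76 + sqrt(-123 + 2*I*sqrt(11)))**2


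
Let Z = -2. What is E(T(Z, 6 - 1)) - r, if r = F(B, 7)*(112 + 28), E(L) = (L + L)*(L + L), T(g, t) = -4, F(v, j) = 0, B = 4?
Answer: 64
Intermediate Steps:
E(L) = 4*L**2 (E(L) = (2*L)*(2*L) = 4*L**2)
r = 0 (r = 0*(112 + 28) = 0*140 = 0)
E(T(Z, 6 - 1)) - r = 4*(-4)**2 - 1*0 = 4*16 + 0 = 64 + 0 = 64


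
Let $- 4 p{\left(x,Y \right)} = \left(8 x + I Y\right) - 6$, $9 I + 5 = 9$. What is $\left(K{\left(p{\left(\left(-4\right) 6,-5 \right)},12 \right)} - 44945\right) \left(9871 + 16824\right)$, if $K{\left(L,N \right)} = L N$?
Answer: $- \frac{3551315935}{3} \approx -1.1838 \cdot 10^{9}$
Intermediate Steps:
$I = \frac{4}{9}$ ($I = - \frac{5}{9} + \frac{1}{9} \cdot 9 = - \frac{5}{9} + 1 = \frac{4}{9} \approx 0.44444$)
$p{\left(x,Y \right)} = \frac{3}{2} - 2 x - \frac{Y}{9}$ ($p{\left(x,Y \right)} = - \frac{\left(8 x + \frac{4 Y}{9}\right) - 6}{4} = - \frac{-6 + 8 x + \frac{4 Y}{9}}{4} = \frac{3}{2} - 2 x - \frac{Y}{9}$)
$\left(K{\left(p{\left(\left(-4\right) 6,-5 \right)},12 \right)} - 44945\right) \left(9871 + 16824\right) = \left(\left(\frac{3}{2} - 2 \left(\left(-4\right) 6\right) - - \frac{5}{9}\right) 12 - 44945\right) \left(9871 + 16824\right) = \left(\left(\frac{3}{2} - -48 + \frac{5}{9}\right) 12 - 44945\right) 26695 = \left(\left(\frac{3}{2} + 48 + \frac{5}{9}\right) 12 - 44945\right) 26695 = \left(\frac{901}{18} \cdot 12 - 44945\right) 26695 = \left(\frac{1802}{3} - 44945\right) 26695 = \left(- \frac{133033}{3}\right) 26695 = - \frac{3551315935}{3}$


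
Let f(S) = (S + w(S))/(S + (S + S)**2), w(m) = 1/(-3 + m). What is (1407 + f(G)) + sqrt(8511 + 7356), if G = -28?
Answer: 135560767/96348 + 3*sqrt(1763) ≈ 1533.0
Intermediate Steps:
f(S) = (S + 1/(-3 + S))/(S + 4*S**2) (f(S) = (S + 1/(-3 + S))/(S + (S + S)**2) = (S + 1/(-3 + S))/(S + (2*S)**2) = (S + 1/(-3 + S))/(S + 4*S**2))
(1407 + f(G)) + sqrt(8511 + 7356) = (1407 + (1 - 28*(-3 - 28))/((-28)*(1 + 4*(-28))*(-3 - 28))) + sqrt(8511 + 7356) = (1407 - 1/28*(1 - 28*(-31))/((1 - 112)*(-31))) + sqrt(15867) = (1407 - 1/28*(-1/31)*(1 + 868)/(-111)) + 3*sqrt(1763) = (1407 - 1/28*(-1/111)*(-1/31)*869) + 3*sqrt(1763) = (1407 - 869/96348) + 3*sqrt(1763) = 135560767/96348 + 3*sqrt(1763)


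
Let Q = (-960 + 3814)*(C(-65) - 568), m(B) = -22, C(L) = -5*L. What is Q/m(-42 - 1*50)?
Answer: 346761/11 ≈ 31524.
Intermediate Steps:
Q = -693522 (Q = (-960 + 3814)*(-5*(-65) - 568) = 2854*(325 - 568) = 2854*(-243) = -693522)
Q/m(-42 - 1*50) = -693522/(-22) = -693522*(-1/22) = 346761/11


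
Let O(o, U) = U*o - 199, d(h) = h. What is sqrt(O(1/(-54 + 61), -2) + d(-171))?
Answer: 36*I*sqrt(14)/7 ≈ 19.243*I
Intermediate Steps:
O(o, U) = -199 + U*o
sqrt(O(1/(-54 + 61), -2) + d(-171)) = sqrt((-199 - 2/(-54 + 61)) - 171) = sqrt((-199 - 2/7) - 171) = sqrt(-1395/7 - 171) = sqrt(-2592/7) = 36*I*sqrt(14)/7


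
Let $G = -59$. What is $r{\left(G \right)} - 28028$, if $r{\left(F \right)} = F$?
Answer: $-28087$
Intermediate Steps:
$r{\left(G \right)} - 28028 = -59 - 28028 = -28087$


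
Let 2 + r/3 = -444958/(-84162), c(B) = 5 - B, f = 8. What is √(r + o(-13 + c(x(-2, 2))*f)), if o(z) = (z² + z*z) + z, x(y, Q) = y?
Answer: 2*√1091726473/1079 ≈ 61.244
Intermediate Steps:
r = 138317/14027 (r = -6 + 3*(-444958/(-84162)) = -6 + 3*(-444958*(-1/84162)) = -6 + 3*(222479/42081) = -6 + 222479/14027 = 138317/14027 ≈ 9.8608)
o(z) = z + 2*z² (o(z) = (z² + z²) + z = 2*z² + z = z + 2*z²)
√(r + o(-13 + c(x(-2, 2))*f)) = √(138317/14027 + (-13 + (5 - 1*(-2))*8)*(1 + 2*(-13 + (5 - 1*(-2))*8))) = √(138317/14027 + (-13 + (5 + 2)*8)*(1 + 2*(-13 + (5 + 2)*8))) = √(138317/14027 + (-13 + 7*8)*(1 + 2*(-13 + 7*8))) = √(138317/14027 + (-13 + 56)*(1 + 2*(-13 + 56))) = √(138317/14027 + 43*(1 + 2*43)) = √(138317/14027 + 43*(1 + 86)) = √(138317/14027 + 43*87) = √(138317/14027 + 3741) = √(52613324/14027) = 2*√1091726473/1079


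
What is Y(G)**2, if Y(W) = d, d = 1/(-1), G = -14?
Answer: 1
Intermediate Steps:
d = -1
Y(W) = -1
Y(G)**2 = (-1)**2 = 1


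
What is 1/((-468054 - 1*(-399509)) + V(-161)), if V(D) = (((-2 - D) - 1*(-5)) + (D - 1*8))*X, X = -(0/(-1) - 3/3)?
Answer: -1/68550 ≈ -1.4588e-5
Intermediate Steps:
X = 1 (X = -(0*(-1) - 3*1/3) = -(0 - 1) = -1*(-1) = 1)
V(D) = -5 (V(D) = (((-2 - D) - 1*(-5)) + (D - 1*8))*1 = (((-2 - D) + 5) + (D - 8))*1 = ((3 - D) + (-8 + D))*1 = -5*1 = -5)
1/((-468054 - 1*(-399509)) + V(-161)) = 1/((-468054 - 1*(-399509)) - 5) = 1/((-468054 + 399509) - 5) = 1/(-68545 - 5) = 1/(-68550) = -1/68550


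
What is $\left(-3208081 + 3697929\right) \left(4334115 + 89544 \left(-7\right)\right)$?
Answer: $1816016919336$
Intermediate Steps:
$\left(-3208081 + 3697929\right) \left(4334115 + 89544 \left(-7\right)\right) = 489848 \left(4334115 - 626808\right) = 489848 \cdot 3707307 = 1816016919336$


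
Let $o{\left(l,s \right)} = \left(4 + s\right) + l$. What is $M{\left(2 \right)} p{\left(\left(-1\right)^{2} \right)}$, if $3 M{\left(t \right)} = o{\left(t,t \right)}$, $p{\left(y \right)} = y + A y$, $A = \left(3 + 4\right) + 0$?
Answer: $\frac{64}{3} \approx 21.333$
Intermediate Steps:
$A = 7$ ($A = 7 + 0 = 7$)
$p{\left(y \right)} = 8 y$ ($p{\left(y \right)} = y + 7 y = 8 y$)
$o{\left(l,s \right)} = 4 + l + s$
$M{\left(t \right)} = \frac{4}{3} + \frac{2 t}{3}$ ($M{\left(t \right)} = \frac{4 + t + t}{3} = \frac{4 + 2 t}{3} = \frac{4}{3} + \frac{2 t}{3}$)
$M{\left(2 \right)} p{\left(\left(-1\right)^{2} \right)} = \left(\frac{4}{3} + \frac{2}{3} \cdot 2\right) 8 \left(-1\right)^{2} = \left(\frac{4}{3} + \frac{4}{3}\right) 8 \cdot 1 = \frac{8}{3} \cdot 8 = \frac{64}{3}$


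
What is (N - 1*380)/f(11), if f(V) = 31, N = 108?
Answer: -272/31 ≈ -8.7742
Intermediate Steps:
(N - 1*380)/f(11) = (108 - 1*380)/31 = (108 - 380)*(1/31) = -272*1/31 = -272/31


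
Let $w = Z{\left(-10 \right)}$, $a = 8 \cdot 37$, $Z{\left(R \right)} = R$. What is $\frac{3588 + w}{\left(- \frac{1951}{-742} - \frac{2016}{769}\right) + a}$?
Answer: $\frac{2041599644}{168901455} \approx 12.088$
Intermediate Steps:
$a = 296$
$w = -10$
$\frac{3588 + w}{\left(- \frac{1951}{-742} - \frac{2016}{769}\right) + a} = \frac{3588 - 10}{\left(- \frac{1951}{-742} - \frac{2016}{769}\right) + 296} = \frac{3578}{\left(\left(-1951\right) \left(- \frac{1}{742}\right) - \frac{2016}{769}\right) + 296} = \frac{3578}{\left(\frac{1951}{742} - \frac{2016}{769}\right) + 296} = \frac{3578}{\frac{4447}{570598} + 296} = \frac{3578}{\frac{168901455}{570598}} = 3578 \cdot \frac{570598}{168901455} = \frac{2041599644}{168901455}$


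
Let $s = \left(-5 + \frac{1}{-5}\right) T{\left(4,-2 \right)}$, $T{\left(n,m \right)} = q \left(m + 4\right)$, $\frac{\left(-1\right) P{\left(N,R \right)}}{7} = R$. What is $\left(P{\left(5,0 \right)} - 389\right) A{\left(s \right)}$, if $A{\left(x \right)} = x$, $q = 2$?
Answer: $\frac{40456}{5} \approx 8091.2$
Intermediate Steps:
$P{\left(N,R \right)} = - 7 R$
$T{\left(n,m \right)} = 8 + 2 m$ ($T{\left(n,m \right)} = 2 \left(m + 4\right) = 2 \left(4 + m\right) = 8 + 2 m$)
$s = - \frac{104}{5}$ ($s = \left(-5 + \frac{1}{-5}\right) \left(8 + 2 \left(-2\right)\right) = \left(-5 - \frac{1}{5}\right) \left(8 - 4\right) = \left(- \frac{26}{5}\right) 4 = - \frac{104}{5} \approx -20.8$)
$\left(P{\left(5,0 \right)} - 389\right) A{\left(s \right)} = \left(\left(-7\right) 0 - 389\right) \left(- \frac{104}{5}\right) = \left(0 - 389\right) \left(- \frac{104}{5}\right) = \left(-389\right) \left(- \frac{104}{5}\right) = \frac{40456}{5}$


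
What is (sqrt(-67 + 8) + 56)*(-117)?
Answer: -6552 - 117*I*sqrt(59) ≈ -6552.0 - 898.69*I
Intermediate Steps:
(sqrt(-67 + 8) + 56)*(-117) = (sqrt(-59) + 56)*(-117) = (I*sqrt(59) + 56)*(-117) = (56 + I*sqrt(59))*(-117) = -6552 - 117*I*sqrt(59)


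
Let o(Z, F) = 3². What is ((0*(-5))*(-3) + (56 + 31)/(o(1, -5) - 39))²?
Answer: 841/100 ≈ 8.4100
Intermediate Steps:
o(Z, F) = 9
((0*(-5))*(-3) + (56 + 31)/(o(1, -5) - 39))² = ((0*(-5))*(-3) + (56 + 31)/(9 - 39))² = (0*(-3) + 87/(-30))² = (0 + 87*(-1/30))² = (0 - 29/10)² = (-29/10)² = 841/100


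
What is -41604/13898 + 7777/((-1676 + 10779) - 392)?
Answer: -127163849/60532739 ≈ -2.1007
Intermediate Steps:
-41604/13898 + 7777/((-1676 + 10779) - 392) = -41604*1/13898 + 7777/(9103 - 392) = -20802/6949 + 7777/8711 = -127163849/60532739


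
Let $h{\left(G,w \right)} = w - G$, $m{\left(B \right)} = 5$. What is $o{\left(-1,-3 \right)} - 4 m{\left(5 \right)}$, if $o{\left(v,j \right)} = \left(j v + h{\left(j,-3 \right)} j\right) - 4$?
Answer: $-21$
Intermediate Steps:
$o{\left(v,j \right)} = -4 + j v + j \left(-3 - j\right)$ ($o{\left(v,j \right)} = \left(j v + \left(-3 - j\right) j\right) - 4 = \left(j v + j \left(-3 - j\right)\right) - 4 = -4 + j v + j \left(-3 - j\right)$)
$o{\left(-1,-3 \right)} - 4 m{\left(5 \right)} = \left(-4 - -3 - - 3 \left(3 - 3\right)\right) - 20 = \left(-4 + 3 - \left(-3\right) 0\right) - 20 = \left(-4 + 3 + 0\right) - 20 = -1 - 20 = -21$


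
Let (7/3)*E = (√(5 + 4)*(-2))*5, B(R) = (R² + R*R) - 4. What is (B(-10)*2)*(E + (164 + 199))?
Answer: 137256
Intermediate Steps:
B(R) = -4 + 2*R² (B(R) = (R² + R²) - 4 = 2*R² - 4 = -4 + 2*R²)
E = -90/7 (E = 3*((√(5 + 4)*(-2))*5)/7 = 3*((√9*(-2))*5)/7 = 3*((3*(-2))*5)/7 = 3*(-6*5)/7 = (3/7)*(-30) = -90/7 ≈ -12.857)
(B(-10)*2)*(E + (164 + 199)) = ((-4 + 2*(-10)²)*2)*(-90/7 + (164 + 199)) = ((-4 + 2*100)*2)*(-90/7 + 363) = ((-4 + 200)*2)*(2451/7) = (196*2)*(2451/7) = 392*(2451/7) = 137256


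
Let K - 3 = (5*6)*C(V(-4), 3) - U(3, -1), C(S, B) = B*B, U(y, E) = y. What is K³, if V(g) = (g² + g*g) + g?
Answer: 19683000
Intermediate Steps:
V(g) = g + 2*g² (V(g) = (g² + g²) + g = 2*g² + g = g + 2*g²)
C(S, B) = B²
K = 270 (K = 3 + ((5*6)*3² - 1*3) = 3 + (30*9 - 3) = 3 + (270 - 3) = 3 + 267 = 270)
K³ = 270³ = 19683000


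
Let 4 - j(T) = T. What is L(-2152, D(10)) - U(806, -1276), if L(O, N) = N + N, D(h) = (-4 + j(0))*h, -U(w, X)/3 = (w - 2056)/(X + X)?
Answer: 1875/1276 ≈ 1.4694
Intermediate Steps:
j(T) = 4 - T
U(w, X) = -3*(-2056 + w)/(2*X) (U(w, X) = -3*(w - 2056)/(X + X) = -3*(-2056 + w)/(2*X))
D(h) = 0 (D(h) = (-4 + (4 - 1*0))*h = (-4 + (4 + 0))*h = (-4 + 4)*h = 0*h = 0)
L(O, N) = 2*N
L(-2152, D(10)) - U(806, -1276) = 2*0 - 3*(2056 - 1*806)/(2*(-1276)) = 0 - 3*(-1)*(2056 - 806)/(2*1276) = 0 - 3*(-1)*1250/(2*1276) = 0 - 1*(-1875/1276) = 0 + 1875/1276 = 1875/1276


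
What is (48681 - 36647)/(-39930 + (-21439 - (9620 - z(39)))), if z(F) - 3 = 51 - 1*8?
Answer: -12034/70943 ≈ -0.16963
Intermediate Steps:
z(F) = 46 (z(F) = 3 + (51 - 1*8) = 3 + (51 - 8) = 3 + 43 = 46)
(48681 - 36647)/(-39930 + (-21439 - (9620 - z(39)))) = (48681 - 36647)/(-39930 + (-21439 - (9620 - 1*46))) = 12034/(-39930 + (-21439 - (9620 - 46))) = 12034/(-39930 + (-21439 - 1*9574)) = 12034/(-39930 + (-21439 - 9574)) = 12034/(-39930 - 31013) = 12034/(-70943) = 12034*(-1/70943) = -12034/70943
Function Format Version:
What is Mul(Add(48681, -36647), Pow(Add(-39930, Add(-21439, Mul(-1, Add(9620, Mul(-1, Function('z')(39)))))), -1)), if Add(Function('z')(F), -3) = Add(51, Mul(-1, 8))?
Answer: Rational(-12034, 70943) ≈ -0.16963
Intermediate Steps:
Function('z')(F) = 46 (Function('z')(F) = Add(3, Add(51, Mul(-1, 8))) = Add(3, Add(51, -8)) = Add(3, 43) = 46)
Mul(Add(48681, -36647), Pow(Add(-39930, Add(-21439, Mul(-1, Add(9620, Mul(-1, Function('z')(39)))))), -1)) = Mul(Add(48681, -36647), Pow(Add(-39930, Add(-21439, Mul(-1, Add(9620, Mul(-1, 46))))), -1)) = Mul(12034, Pow(Add(-39930, Add(-21439, Mul(-1, Add(9620, -46)))), -1)) = Mul(12034, Pow(Add(-39930, Add(-21439, Mul(-1, 9574))), -1)) = Mul(12034, Pow(Add(-39930, Add(-21439, -9574)), -1)) = Mul(12034, Pow(Add(-39930, -31013), -1)) = Mul(12034, Pow(-70943, -1)) = Mul(12034, Rational(-1, 70943)) = Rational(-12034, 70943)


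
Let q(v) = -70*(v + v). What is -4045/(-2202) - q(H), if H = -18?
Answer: -5544995/2202 ≈ -2518.2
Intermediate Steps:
q(v) = -140*v
-4045/(-2202) - q(H) = -4045/(-2202) - (-140)*(-18) = -4045*(-1/2202) - 1*2520 = 4045/2202 - 2520 = -5544995/2202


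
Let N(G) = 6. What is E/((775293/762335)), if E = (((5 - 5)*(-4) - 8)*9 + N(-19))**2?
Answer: 1106910420/258431 ≈ 4283.2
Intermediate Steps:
E = 4356 (E = (((5 - 5)*(-4) - 8)*9 + 6)**2 = ((0*(-4) - 8)*9 + 6)**2 = ((0 - 8)*9 + 6)**2 = (-8*9 + 6)**2 = (-72 + 6)**2 = (-66)**2 = 4356)
E/((775293/762335)) = 4356/((775293/762335)) = 4356/((775293*(1/762335))) = 4356/(775293/762335) = 4356*(762335/775293) = 1106910420/258431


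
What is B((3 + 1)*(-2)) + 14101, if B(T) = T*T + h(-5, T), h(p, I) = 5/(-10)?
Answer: 28329/2 ≈ 14165.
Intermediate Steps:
h(p, I) = -½ (h(p, I) = 5*(-⅒) = -½)
B(T) = -½ + T² (B(T) = T*T - ½ = T² - ½ = -½ + T²)
B((3 + 1)*(-2)) + 14101 = (-½ + ((3 + 1)*(-2))²) + 14101 = (-½ + (4*(-2))²) + 14101 = (-½ + (-8)²) + 14101 = (-½ + 64) + 14101 = 127/2 + 14101 = 28329/2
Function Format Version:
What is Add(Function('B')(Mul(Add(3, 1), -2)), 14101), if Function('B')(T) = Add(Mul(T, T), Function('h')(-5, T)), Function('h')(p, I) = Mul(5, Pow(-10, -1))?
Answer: Rational(28329, 2) ≈ 14165.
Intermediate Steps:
Function('h')(p, I) = Rational(-1, 2) (Function('h')(p, I) = Mul(5, Rational(-1, 10)) = Rational(-1, 2))
Function('B')(T) = Add(Rational(-1, 2), Pow(T, 2)) (Function('B')(T) = Add(Mul(T, T), Rational(-1, 2)) = Add(Pow(T, 2), Rational(-1, 2)) = Add(Rational(-1, 2), Pow(T, 2)))
Add(Function('B')(Mul(Add(3, 1), -2)), 14101) = Add(Add(Rational(-1, 2), Pow(Mul(Add(3, 1), -2), 2)), 14101) = Add(Add(Rational(-1, 2), Pow(Mul(4, -2), 2)), 14101) = Add(Add(Rational(-1, 2), Pow(-8, 2)), 14101) = Add(Add(Rational(-1, 2), 64), 14101) = Add(Rational(127, 2), 14101) = Rational(28329, 2)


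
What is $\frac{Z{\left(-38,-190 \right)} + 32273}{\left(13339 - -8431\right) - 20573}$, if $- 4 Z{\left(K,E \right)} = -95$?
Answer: $\frac{129187}{4788} \approx 26.981$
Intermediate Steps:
$Z{\left(K,E \right)} = \frac{95}{4}$ ($Z{\left(K,E \right)} = \left(- \frac{1}{4}\right) \left(-95\right) = \frac{95}{4}$)
$\frac{Z{\left(-38,-190 \right)} + 32273}{\left(13339 - -8431\right) - 20573} = \frac{\frac{95}{4} + 32273}{\left(13339 - -8431\right) - 20573} = \frac{129187}{4 \left(\left(13339 + 8431\right) - 20573\right)} = \frac{129187}{4 \left(21770 - 20573\right)} = \frac{129187}{4 \cdot 1197} = \frac{129187}{4} \cdot \frac{1}{1197} = \frac{129187}{4788}$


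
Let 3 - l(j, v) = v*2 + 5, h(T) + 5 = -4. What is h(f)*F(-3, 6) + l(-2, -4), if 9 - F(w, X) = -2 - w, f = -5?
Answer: -66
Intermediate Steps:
h(T) = -9 (h(T) = -5 - 4 = -9)
F(w, X) = 11 + w (F(w, X) = 9 - (-2 - w) = 9 + (2 + w) = 11 + w)
l(j, v) = -2 - 2*v (l(j, v) = 3 - (v*2 + 5) = 3 - (2*v + 5) = 3 - (5 + 2*v) = 3 + (-5 - 2*v) = -2 - 2*v)
h(f)*F(-3, 6) + l(-2, -4) = -9*(11 - 3) + (-2 - 2*(-4)) = -9*8 + (-2 + 8) = -72 + 6 = -66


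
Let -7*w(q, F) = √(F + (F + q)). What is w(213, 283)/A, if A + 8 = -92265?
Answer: √779/645911 ≈ 4.3211e-5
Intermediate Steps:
w(q, F) = -√(q + 2*F)/7 (w(q, F) = -√(F + (F + q))/7 = -√(q + 2*F)/7)
A = -92273 (A = -8 - 92265 = -92273)
w(213, 283)/A = -√(213 + 2*283)/7/(-92273) = -√(213 + 566)/7*(-1/92273) = -√779/7*(-1/92273) = √779/645911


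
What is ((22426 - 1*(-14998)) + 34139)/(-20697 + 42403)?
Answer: 71563/21706 ≈ 3.2969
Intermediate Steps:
((22426 - 1*(-14998)) + 34139)/(-20697 + 42403) = ((22426 + 14998) + 34139)/21706 = (37424 + 34139)*(1/21706) = 71563*(1/21706) = 71563/21706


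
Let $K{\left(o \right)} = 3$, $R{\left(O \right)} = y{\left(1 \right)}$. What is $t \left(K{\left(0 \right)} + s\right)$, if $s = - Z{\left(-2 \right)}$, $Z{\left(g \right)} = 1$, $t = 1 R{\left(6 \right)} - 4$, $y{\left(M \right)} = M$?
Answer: $-6$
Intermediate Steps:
$R{\left(O \right)} = 1$
$t = -3$ ($t = 1 \cdot 1 - 4 = 1 - 4 = -3$)
$s = -1$ ($s = \left(-1\right) 1 = -1$)
$t \left(K{\left(0 \right)} + s\right) = - 3 \left(3 - 1\right) = \left(-3\right) 2 = -6$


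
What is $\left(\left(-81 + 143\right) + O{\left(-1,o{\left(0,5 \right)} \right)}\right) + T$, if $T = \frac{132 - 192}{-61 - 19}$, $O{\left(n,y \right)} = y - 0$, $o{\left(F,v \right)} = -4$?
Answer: $\frac{235}{4} \approx 58.75$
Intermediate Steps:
$O{\left(n,y \right)} = y$ ($O{\left(n,y \right)} = y + 0 = y$)
$T = \frac{3}{4}$ ($T = - \frac{60}{-80} = \left(-60\right) \left(- \frac{1}{80}\right) = \frac{3}{4} \approx 0.75$)
$\left(\left(-81 + 143\right) + O{\left(-1,o{\left(0,5 \right)} \right)}\right) + T = \left(\left(-81 + 143\right) - 4\right) + \frac{3}{4} = \left(62 - 4\right) + \frac{3}{4} = 58 + \frac{3}{4} = \frac{235}{4}$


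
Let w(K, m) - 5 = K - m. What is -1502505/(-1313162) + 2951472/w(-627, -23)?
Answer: -3874860873969/786584038 ≈ -4926.2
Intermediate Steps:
w(K, m) = 5 + K - m (w(K, m) = 5 + (K - m) = 5 + K - m)
-1502505/(-1313162) + 2951472/w(-627, -23) = -1502505/(-1313162) + 2951472/(5 - 627 - 1*(-23)) = -1502505*(-1/1313162) + 2951472/(5 - 627 + 23) = 1502505/1313162 + 2951472/(-599) = 1502505/1313162 + 2951472*(-1/599) = 1502505/1313162 - 2951472/599 = -3874860873969/786584038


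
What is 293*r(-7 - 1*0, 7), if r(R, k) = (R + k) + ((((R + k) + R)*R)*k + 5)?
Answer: 101964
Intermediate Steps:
r(R, k) = 5 + R + k + R*k*(k + 2*R) (r(R, k) = (R + k) + (((k + 2*R)*R)*k + 5) = (R + k) + ((R*(k + 2*R))*k + 5) = (R + k) + (R*k*(k + 2*R) + 5) = (R + k) + (5 + R*k*(k + 2*R)) = 5 + R + k + R*k*(k + 2*R))
293*r(-7 - 1*0, 7) = 293*(5 + (-7 - 1*0) + 7 + (-7 - 1*0)*7² + 2*7*(-7 - 1*0)²) = 293*(5 + (-7 + 0) + 7 + (-7 + 0)*49 + 2*7*(-7 + 0)²) = 293*(5 - 7 + 7 - 7*49 + 2*7*(-7)²) = 293*(5 - 7 + 7 - 343 + 2*7*49) = 293*(5 - 7 + 7 - 343 + 686) = 293*348 = 101964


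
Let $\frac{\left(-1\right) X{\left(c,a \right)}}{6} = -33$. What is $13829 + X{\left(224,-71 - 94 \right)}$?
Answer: $14027$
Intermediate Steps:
$X{\left(c,a \right)} = 198$ ($X{\left(c,a \right)} = \left(-6\right) \left(-33\right) = 198$)
$13829 + X{\left(224,-71 - 94 \right)} = 13829 + 198 = 14027$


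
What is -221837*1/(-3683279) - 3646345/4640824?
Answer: -12400999491567/17093449581896 ≈ -0.72548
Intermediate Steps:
-221837*1/(-3683279) - 3646345/4640824 = -221837*(-1/3683279) - 3646345*1/4640824 = 221837/3683279 - 3646345/4640824 = -12400999491567/17093449581896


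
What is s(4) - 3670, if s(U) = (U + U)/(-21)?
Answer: -77078/21 ≈ -3670.4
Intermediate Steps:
s(U) = -2*U/21 (s(U) = (2*U)*(-1/21) = -2*U/21)
s(4) - 3670 = -2/21*4 - 3670 = -8/21 - 3670 = -77078/21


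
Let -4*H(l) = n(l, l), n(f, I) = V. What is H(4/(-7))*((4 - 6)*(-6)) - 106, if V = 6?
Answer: -124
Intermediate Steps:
n(f, I) = 6
H(l) = -3/2 (H(l) = -1/4*6 = -3/2)
H(4/(-7))*((4 - 6)*(-6)) - 106 = -3*(4 - 6)*(-6)/2 - 106 = -(-3)*(-6) - 106 = -3/2*12 - 106 = -18 - 106 = -124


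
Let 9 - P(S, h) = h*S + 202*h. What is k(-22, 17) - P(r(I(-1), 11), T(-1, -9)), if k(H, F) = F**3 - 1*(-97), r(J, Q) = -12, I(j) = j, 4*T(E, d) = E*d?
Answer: 10857/2 ≈ 5428.5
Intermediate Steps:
T(E, d) = E*d/4 (T(E, d) = (E*d)/4 = E*d/4)
P(S, h) = 9 - 202*h - S*h (P(S, h) = 9 - (h*S + 202*h) = 9 - (S*h + 202*h) = 9 - (202*h + S*h) = 9 + (-202*h - S*h) = 9 - 202*h - S*h)
k(H, F) = 97 + F**3 (k(H, F) = F**3 + 97 = 97 + F**3)
k(-22, 17) - P(r(I(-1), 11), T(-1, -9)) = (97 + 17**3) - (9 - 101*(-1)*(-9)/2 - 1*(-12)*(1/4)*(-1)*(-9)) = (97 + 4913) - (9 - 202*9/4 - 1*(-12)*9/4) = 5010 - (9 - 909/2 + 27) = 5010 - 1*(-837/2) = 5010 + 837/2 = 10857/2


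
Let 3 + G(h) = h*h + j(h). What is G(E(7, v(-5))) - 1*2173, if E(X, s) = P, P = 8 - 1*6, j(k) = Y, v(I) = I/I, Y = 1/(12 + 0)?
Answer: -26063/12 ≈ -2171.9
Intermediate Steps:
Y = 1/12 ≈ 0.083333
v(I) = 1
j(k) = 1/12
P = 2 (P = 8 - 6 = 2)
E(X, s) = 2
G(h) = -35/12 + h**2 (G(h) = -3 + (h*h + 1/12) = -3 + (h**2 + 1/12) = -3 + (1/12 + h**2) = -35/12 + h**2)
G(E(7, v(-5))) - 1*2173 = (-35/12 + 2**2) - 1*2173 = (-35/12 + 4) - 2173 = 13/12 - 2173 = -26063/12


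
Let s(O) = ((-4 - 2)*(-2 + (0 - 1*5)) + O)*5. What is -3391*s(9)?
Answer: -864705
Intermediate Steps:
s(O) = 210 + 5*O (s(O) = (-6*(-2 + (0 - 5)) + O)*5 = (-6*(-2 - 5) + O)*5 = (-6*(-7) + O)*5 = (42 + O)*5 = 210 + 5*O)
-3391*s(9) = -3391*(210 + 5*9) = -3391*(210 + 45) = -3391*255 = -864705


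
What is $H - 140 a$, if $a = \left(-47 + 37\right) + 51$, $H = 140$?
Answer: $-5600$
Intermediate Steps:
$a = 41$ ($a = -10 + 51 = 41$)
$H - 140 a = 140 - 5740 = -5600$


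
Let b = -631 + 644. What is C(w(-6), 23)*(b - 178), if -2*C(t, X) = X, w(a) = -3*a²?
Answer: 3795/2 ≈ 1897.5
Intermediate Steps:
C(t, X) = -X/2
b = 13
C(w(-6), 23)*(b - 178) = (-½*23)*(13 - 178) = -23/2*(-165) = 3795/2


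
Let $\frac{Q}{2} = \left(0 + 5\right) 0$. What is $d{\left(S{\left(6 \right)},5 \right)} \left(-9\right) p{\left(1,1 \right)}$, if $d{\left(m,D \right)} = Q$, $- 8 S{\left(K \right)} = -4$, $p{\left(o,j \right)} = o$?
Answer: $0$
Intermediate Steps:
$S{\left(K \right)} = \frac{1}{2}$ ($S{\left(K \right)} = \left(- \frac{1}{8}\right) \left(-4\right) = \frac{1}{2}$)
$Q = 0$ ($Q = 2 \left(0 + 5\right) 0 = 2 \cdot 5 \cdot 0 = 2 \cdot 0 = 0$)
$d{\left(m,D \right)} = 0$
$d{\left(S{\left(6 \right)},5 \right)} \left(-9\right) p{\left(1,1 \right)} = 0 \left(-9\right) 1 = 0 \cdot 1 = 0$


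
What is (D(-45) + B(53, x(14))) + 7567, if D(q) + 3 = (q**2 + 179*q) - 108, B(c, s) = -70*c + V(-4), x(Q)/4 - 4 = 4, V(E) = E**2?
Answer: -2268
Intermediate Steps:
x(Q) = 32 (x(Q) = 16 + 4*4 = 16 + 16 = 32)
B(c, s) = 16 - 70*c (B(c, s) = -70*c + (-4)**2 = -70*c + 16 = 16 - 70*c)
D(q) = -111 + q**2 + 179*q (D(q) = -3 + ((q**2 + 179*q) - 108) = -3 + (-108 + q**2 + 179*q) = -111 + q**2 + 179*q)
(D(-45) + B(53, x(14))) + 7567 = ((-111 + (-45)**2 + 179*(-45)) + (16 - 70*53)) + 7567 = ((-111 + 2025 - 8055) + (16 - 3710)) + 7567 = (-6141 - 3694) + 7567 = -9835 + 7567 = -2268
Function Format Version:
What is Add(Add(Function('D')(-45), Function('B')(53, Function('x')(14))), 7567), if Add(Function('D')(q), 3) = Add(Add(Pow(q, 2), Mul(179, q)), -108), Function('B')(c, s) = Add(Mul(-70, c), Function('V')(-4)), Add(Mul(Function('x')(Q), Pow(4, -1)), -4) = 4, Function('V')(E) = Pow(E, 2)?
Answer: -2268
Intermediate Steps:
Function('x')(Q) = 32 (Function('x')(Q) = Add(16, Mul(4, 4)) = Add(16, 16) = 32)
Function('B')(c, s) = Add(16, Mul(-70, c)) (Function('B')(c, s) = Add(Mul(-70, c), Pow(-4, 2)) = Add(Mul(-70, c), 16) = Add(16, Mul(-70, c)))
Function('D')(q) = Add(-111, Pow(q, 2), Mul(179, q)) (Function('D')(q) = Add(-3, Add(Add(Pow(q, 2), Mul(179, q)), -108)) = Add(-3, Add(-108, Pow(q, 2), Mul(179, q))) = Add(-111, Pow(q, 2), Mul(179, q)))
Add(Add(Function('D')(-45), Function('B')(53, Function('x')(14))), 7567) = Add(Add(Add(-111, Pow(-45, 2), Mul(179, -45)), Add(16, Mul(-70, 53))), 7567) = Add(Add(Add(-111, 2025, -8055), Add(16, -3710)), 7567) = Add(Add(-6141, -3694), 7567) = Add(-9835, 7567) = -2268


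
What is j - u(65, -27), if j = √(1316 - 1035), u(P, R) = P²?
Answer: -4225 + √281 ≈ -4208.2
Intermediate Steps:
j = √281 ≈ 16.763
j - u(65, -27) = √281 - 1*65² = √281 - 1*4225 = √281 - 4225 = -4225 + √281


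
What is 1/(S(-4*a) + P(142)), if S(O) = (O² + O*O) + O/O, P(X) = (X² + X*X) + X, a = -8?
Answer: 1/42519 ≈ 2.3519e-5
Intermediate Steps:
P(X) = X + 2*X² (P(X) = (X² + X²) + X = 2*X² + X = X + 2*X²)
S(O) = 1 + 2*O² (S(O) = (O² + O²) + 1 = 2*O² + 1 = 1 + 2*O²)
1/(S(-4*a) + P(142)) = 1/((1 + 2*(-4*(-8))²) + 142*(1 + 2*142)) = 1/((1 + 2*32²) + 142*(1 + 284)) = 1/((1 + 2*1024) + 142*285) = 1/((1 + 2048) + 40470) = 1/(2049 + 40470) = 1/42519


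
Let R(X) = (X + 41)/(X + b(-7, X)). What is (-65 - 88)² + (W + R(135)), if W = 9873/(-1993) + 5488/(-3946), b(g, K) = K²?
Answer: 211194395571758/9024373755 ≈ 23403.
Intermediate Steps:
W = -24948221/3932189 (W = 9873*(-1/1993) + 5488*(-1/3946) = -9873/1993 - 2744/1973 = -24948221/3932189 ≈ -6.3446)
R(X) = (41 + X)/(X + X²) (R(X) = (X + 41)/(X + X²) = (41 + X)/(X + X²))
(-65 - 88)² + (W + R(135)) = (-65 - 88)² + (-24948221/3932189 + (41 + 135)/(135*(1 + 135))) = (-153)² + (-24948221/3932189 + (1/135)*176/136) = 23409 + (-24948221/3932189 + (1/135)*(1/136)*176) = 23409 + (-24948221/3932189 + 22/2295) = 23409 - 57169659037/9024373755 = 211194395571758/9024373755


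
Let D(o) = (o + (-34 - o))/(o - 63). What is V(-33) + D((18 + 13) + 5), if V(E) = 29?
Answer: 817/27 ≈ 30.259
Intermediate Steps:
D(o) = -34/(-63 + o)
V(-33) + D((18 + 13) + 5) = 29 - 34/(-63 + ((18 + 13) + 5)) = 29 - 34/(-63 + (31 + 5)) = 29 - 34/(-63 + 36) = 29 - 34/(-27) = 29 - 34*(-1/27) = 29 + 34/27 = 817/27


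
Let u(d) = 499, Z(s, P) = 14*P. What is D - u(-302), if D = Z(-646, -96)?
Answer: -1843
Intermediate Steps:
D = -1344 (D = 14*(-96) = -1344)
D - u(-302) = -1344 - 1*499 = -1344 - 499 = -1843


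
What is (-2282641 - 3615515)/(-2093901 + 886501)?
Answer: 1474539/301850 ≈ 4.8850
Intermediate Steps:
(-2282641 - 3615515)/(-2093901 + 886501) = -5898156/(-1207400) = -5898156*(-1/1207400) = 1474539/301850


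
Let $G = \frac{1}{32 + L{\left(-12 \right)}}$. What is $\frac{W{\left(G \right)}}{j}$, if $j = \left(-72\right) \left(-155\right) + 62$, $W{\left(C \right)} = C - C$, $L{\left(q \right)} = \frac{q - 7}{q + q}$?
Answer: $0$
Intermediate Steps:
$L{\left(q \right)} = \frac{-7 + q}{2 q}$
$G = \frac{24}{787}$ ($G = \frac{1}{32 + \frac{-7 - 12}{2 \left(-12\right)}} = \frac{1}{32 + \frac{1}{2} \left(- \frac{1}{12}\right) \left(-19\right)} = \frac{1}{32 + \frac{19}{24}} = \frac{1}{\frac{787}{24}} = \frac{24}{787} \approx 0.030496$)
$W{\left(C \right)} = 0$
$j = 11222$ ($j = 11160 + 62 = 11222$)
$\frac{W{\left(G \right)}}{j} = \frac{0}{11222} = 0 \cdot \frac{1}{11222} = 0$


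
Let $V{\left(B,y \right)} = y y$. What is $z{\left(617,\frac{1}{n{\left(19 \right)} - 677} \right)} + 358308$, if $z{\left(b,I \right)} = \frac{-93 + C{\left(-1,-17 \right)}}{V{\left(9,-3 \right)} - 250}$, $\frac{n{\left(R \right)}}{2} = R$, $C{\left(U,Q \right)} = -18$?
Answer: $\frac{86352339}{241} \approx 3.5831 \cdot 10^{5}$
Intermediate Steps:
$V{\left(B,y \right)} = y^{2}$
$n{\left(R \right)} = 2 R$
$z{\left(b,I \right)} = \frac{111}{241}$ ($z{\left(b,I \right)} = \frac{-93 - 18}{\left(-3\right)^{2} - 250} = - \frac{111}{9 - 250} = - \frac{111}{-241} = \left(-111\right) \left(- \frac{1}{241}\right) = \frac{111}{241}$)
$z{\left(617,\frac{1}{n{\left(19 \right)} - 677} \right)} + 358308 = \frac{111}{241} + 358308 = \frac{86352339}{241}$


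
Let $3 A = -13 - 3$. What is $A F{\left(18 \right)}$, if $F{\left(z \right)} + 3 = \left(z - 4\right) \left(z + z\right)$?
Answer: $-2672$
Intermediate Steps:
$F{\left(z \right)} = -3 + 2 z \left(-4 + z\right)$ ($F{\left(z \right)} = -3 + \left(z - 4\right) \left(z + z\right) = -3 + \left(-4 + z\right) 2 z = -3 + 2 z \left(-4 + z\right)$)
$A = - \frac{16}{3}$ ($A = \frac{-13 - 3}{3} = \frac{1}{3} \left(-16\right) = - \frac{16}{3} \approx -5.3333$)
$A F{\left(18 \right)} = - \frac{16 \left(-3 - 144 + 2 \cdot 18^{2}\right)}{3} = - \frac{16 \left(-3 - 144 + 2 \cdot 324\right)}{3} = - \frac{16 \left(-3 - 144 + 648\right)}{3} = \left(- \frac{16}{3}\right) 501 = -2672$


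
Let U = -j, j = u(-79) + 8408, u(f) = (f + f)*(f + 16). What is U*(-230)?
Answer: 4223260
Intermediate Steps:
u(f) = 2*f*(16 + f) (u(f) = (2*f)*(16 + f) = 2*f*(16 + f))
j = 18362 (j = 2*(-79)*(16 - 79) + 8408 = 2*(-79)*(-63) + 8408 = 9954 + 8408 = 18362)
U = -18362 (U = -1*18362 = -18362)
U*(-230) = -18362*(-230) = 4223260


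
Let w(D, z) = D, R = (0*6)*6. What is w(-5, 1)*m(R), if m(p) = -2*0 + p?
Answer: 0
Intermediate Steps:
R = 0 (R = 0*6 = 0)
m(p) = p (m(p) = 0 + p = p)
w(-5, 1)*m(R) = -5*0 = 0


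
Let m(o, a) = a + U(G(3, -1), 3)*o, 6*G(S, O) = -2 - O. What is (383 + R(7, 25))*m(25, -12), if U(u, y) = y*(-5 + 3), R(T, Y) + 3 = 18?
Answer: -64476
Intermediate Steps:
G(S, O) = -⅓ - O/6 (G(S, O) = (-2 - O)/6 = -⅓ - O/6)
R(T, Y) = 15 (R(T, Y) = -3 + 18 = 15)
U(u, y) = -2*y (U(u, y) = y*(-2) = -2*y)
m(o, a) = a - 6*o (m(o, a) = a + (-2*3)*o = a - 6*o)
(383 + R(7, 25))*m(25, -12) = (383 + 15)*(-12 - 6*25) = 398*(-12 - 150) = 398*(-162) = -64476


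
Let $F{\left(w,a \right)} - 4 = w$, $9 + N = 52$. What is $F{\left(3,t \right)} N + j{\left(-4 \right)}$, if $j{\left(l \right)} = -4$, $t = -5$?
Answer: $297$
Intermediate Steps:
$N = 43$ ($N = -9 + 52 = 43$)
$F{\left(w,a \right)} = 4 + w$
$F{\left(3,t \right)} N + j{\left(-4 \right)} = \left(4 + 3\right) 43 - 4 = 7 \cdot 43 - 4 = 301 - 4 = 297$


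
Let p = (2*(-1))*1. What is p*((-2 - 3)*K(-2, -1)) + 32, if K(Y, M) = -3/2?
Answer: 17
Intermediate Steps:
K(Y, M) = -3/2 (K(Y, M) = -3*1/2 = -3/2)
p = -2 (p = -2*1 = -2)
p*((-2 - 3)*K(-2, -1)) + 32 = -2*(-2 - 3)*(-3)/2 + 32 = -(-10)*(-3)/2 + 32 = -2*15/2 + 32 = -15 + 32 = 17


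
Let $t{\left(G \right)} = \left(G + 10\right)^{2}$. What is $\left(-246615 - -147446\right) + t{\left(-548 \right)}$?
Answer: $190275$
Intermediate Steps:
$t{\left(G \right)} = \left(10 + G\right)^{2}$
$\left(-246615 - -147446\right) + t{\left(-548 \right)} = \left(-246615 - -147446\right) + \left(10 - 548\right)^{2} = \left(-246615 + 147446\right) + \left(-538\right)^{2} = -99169 + 289444 = 190275$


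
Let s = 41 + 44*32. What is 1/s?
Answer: 1/1449 ≈ 0.00069013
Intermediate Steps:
s = 1449 (s = 41 + 1408 = 1449)
1/s = 1/1449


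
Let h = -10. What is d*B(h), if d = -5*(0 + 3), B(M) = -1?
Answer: 15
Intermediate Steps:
d = -15 (d = -5*3 = -15)
d*B(h) = -15*(-1) = 15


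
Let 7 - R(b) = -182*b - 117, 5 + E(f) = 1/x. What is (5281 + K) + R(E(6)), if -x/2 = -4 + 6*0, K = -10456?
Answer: -23753/4 ≈ -5938.3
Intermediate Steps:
x = 8 (x = -2*(-4 + 6*0) = -2*(-4 + 0) = -2*(-4) = 8)
E(f) = -39/8 (E(f) = -5 + 1/8 = -5 + ⅛ = -39/8)
R(b) = 124 + 182*b (R(b) = 7 - (-182*b - 117) = 7 - (-117 - 182*b) = 7 + (117 + 182*b) = 124 + 182*b)
(5281 + K) + R(E(6)) = (5281 - 10456) + (124 + 182*(-39/8)) = -5175 + (124 - 3549/4) = -5175 - 3053/4 = -23753/4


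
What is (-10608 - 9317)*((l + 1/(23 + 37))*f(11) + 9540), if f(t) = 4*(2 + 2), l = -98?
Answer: -476542240/3 ≈ -1.5885e+8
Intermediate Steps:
f(t) = 16 (f(t) = 4*4 = 16)
(-10608 - 9317)*((l + 1/(23 + 37))*f(11) + 9540) = (-10608 - 9317)*((-98 + 1/(23 + 37))*16 + 9540) = -19925*((-98 + 1/60)*16 + 9540) = -19925*(-5879/60*16 + 9540) = -19925*(-23516/15 + 9540) = -19925*119584/15 = -476542240/3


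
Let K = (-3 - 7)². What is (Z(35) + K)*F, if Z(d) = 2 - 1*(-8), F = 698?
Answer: 76780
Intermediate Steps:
K = 100 (K = (-10)² = 100)
Z(d) = 10 (Z(d) = 2 + 8 = 10)
(Z(35) + K)*F = (10 + 100)*698 = 110*698 = 76780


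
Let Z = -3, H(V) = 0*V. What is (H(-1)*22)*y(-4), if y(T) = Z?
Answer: 0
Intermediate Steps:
H(V) = 0
y(T) = -3
(H(-1)*22)*y(-4) = (0*22)*(-3) = 0*(-3) = 0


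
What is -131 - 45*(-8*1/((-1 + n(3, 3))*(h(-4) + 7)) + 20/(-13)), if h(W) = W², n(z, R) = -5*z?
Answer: -37523/598 ≈ -62.747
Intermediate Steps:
-131 - 45*(-8*1/((-1 + n(3, 3))*(h(-4) + 7)) + 20/(-13)) = -131 - 45*(-8*1/((-1 - 5*3)*((-4)² + 7)) + 20/(-13)) = -131 - 45*(-8*1/((-1 - 15)*(16 + 7)) + 20*(-1/13)) = -131 - 45*(-8/(23*(-16)) - 20/13) = -131 - 45*(-8/(-368) - 20/13) = -131 - 45*(-8*(-1/368) - 20/13) = -131 - 45*(1/46 - 20/13) = -131 - 45*(-907)/598 = -131 - 1*(-40815/598) = -131 + 40815/598 = -37523/598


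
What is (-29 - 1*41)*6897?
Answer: -482790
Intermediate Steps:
(-29 - 1*41)*6897 = (-29 - 41)*6897 = -70*6897 = -482790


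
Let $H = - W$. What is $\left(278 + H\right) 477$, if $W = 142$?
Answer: $64872$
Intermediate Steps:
$H = -142$ ($H = \left(-1\right) 142 = -142$)
$\left(278 + H\right) 477 = \left(278 - 142\right) 477 = 136 \cdot 477 = 64872$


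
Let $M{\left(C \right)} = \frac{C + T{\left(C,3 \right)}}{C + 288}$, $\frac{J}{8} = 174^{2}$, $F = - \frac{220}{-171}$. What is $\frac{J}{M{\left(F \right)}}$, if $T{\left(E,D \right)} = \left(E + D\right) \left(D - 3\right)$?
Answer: $\frac{2995386336}{55} \approx 5.4462 \cdot 10^{7}$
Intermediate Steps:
$F = \frac{220}{171}$ ($F = - \frac{220 \left(-1\right)}{171} = \left(-1\right) \left(- \frac{220}{171}\right) = \frac{220}{171} \approx 1.2866$)
$T{\left(E,D \right)} = \left(-3 + D\right) \left(D + E\right)$ ($T{\left(E,D \right)} = \left(D + E\right) \left(-3 + D\right) = \left(-3 + D\right) \left(D + E\right)$)
$J = 242208$ ($J = 8 \cdot 174^{2} = 8 \cdot 30276 = 242208$)
$M{\left(C \right)} = \frac{C}{288 + C}$ ($M{\left(C \right)} = \frac{C + \left(3^{2} - 9 - 3 C + 3 C\right)}{C + 288} = \frac{C + \left(9 - 9 - 3 C + 3 C\right)}{288 + C} = \frac{C + 0}{288 + C} = \frac{C}{288 + C}$)
$\frac{J}{M{\left(F \right)}} = \frac{242208}{\frac{220}{171} \frac{1}{288 + \frac{220}{171}}} = \frac{242208}{\frac{220}{171} \frac{1}{\frac{49468}{171}}} = \frac{242208}{\frac{220}{171} \cdot \frac{171}{49468}} = \frac{242208}{\frac{55}{12367}} = 242208 \cdot \frac{12367}{55} = \frac{2995386336}{55}$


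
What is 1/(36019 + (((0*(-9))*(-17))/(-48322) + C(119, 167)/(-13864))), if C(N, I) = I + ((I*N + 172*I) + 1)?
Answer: 13864/499318651 ≈ 2.7766e-5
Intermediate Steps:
C(N, I) = 1 + 173*I + I*N (C(N, I) = I + ((172*I + I*N) + 1) = I + (1 + 172*I + I*N) = 1 + 173*I + I*N)
1/(36019 + (((0*(-9))*(-17))/(-48322) + C(119, 167)/(-13864))) = 1/(36019 + (((0*(-9))*(-17))/(-48322) + (1 + 173*167 + 167*119)/(-13864))) = 1/(36019 + ((0*(-17))*(-1/48322) + (1 + 28891 + 19873)*(-1/13864))) = 1/(36019 + (0*(-1/48322) + 48765*(-1/13864))) = 1/(36019 + (0 - 48765/13864)) = 1/(36019 - 48765/13864) = 1/(499318651/13864) = 13864/499318651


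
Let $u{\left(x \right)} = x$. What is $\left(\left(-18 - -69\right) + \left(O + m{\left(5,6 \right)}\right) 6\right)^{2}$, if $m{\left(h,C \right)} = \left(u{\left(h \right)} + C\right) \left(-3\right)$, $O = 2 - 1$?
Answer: $19881$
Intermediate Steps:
$O = 1$ ($O = 2 - 1 = 1$)
$m{\left(h,C \right)} = - 3 C - 3 h$ ($m{\left(h,C \right)} = \left(h + C\right) \left(-3\right) = \left(C + h\right) \left(-3\right) = - 3 C - 3 h$)
$\left(\left(-18 - -69\right) + \left(O + m{\left(5,6 \right)}\right) 6\right)^{2} = \left(\left(-18 - -69\right) + \left(1 - 33\right) 6\right)^{2} = \left(\left(-18 + 69\right) + \left(1 - 33\right) 6\right)^{2} = \left(51 + \left(1 - 33\right) 6\right)^{2} = \left(51 - 192\right)^{2} = \left(-141\right)^{2} = 19881$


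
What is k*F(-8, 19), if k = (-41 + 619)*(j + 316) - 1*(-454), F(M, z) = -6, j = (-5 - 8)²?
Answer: -1684704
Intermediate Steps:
j = 169 (j = (-13)² = 169)
k = 280784 (k = (-41 + 619)*(169 + 316) - 1*(-454) = 578*485 + 454 = 280330 + 454 = 280784)
k*F(-8, 19) = 280784*(-6) = -1684704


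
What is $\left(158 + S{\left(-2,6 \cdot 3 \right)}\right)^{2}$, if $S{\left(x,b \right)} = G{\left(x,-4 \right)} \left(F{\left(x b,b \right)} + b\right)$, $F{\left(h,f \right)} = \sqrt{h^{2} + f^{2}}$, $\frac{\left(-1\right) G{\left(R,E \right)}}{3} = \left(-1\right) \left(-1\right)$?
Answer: $25396 - 11232 \sqrt{5} \approx 280.48$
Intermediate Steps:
$G{\left(R,E \right)} = -3$ ($G{\left(R,E \right)} = - 3 \left(\left(-1\right) \left(-1\right)\right) = \left(-3\right) 1 = -3$)
$F{\left(h,f \right)} = \sqrt{f^{2} + h^{2}}$
$S{\left(x,b \right)} = - 3 b - 3 \sqrt{b^{2} + b^{2} x^{2}}$ ($S{\left(x,b \right)} = - 3 \left(\sqrt{b^{2} + \left(x b\right)^{2}} + b\right) = - 3 \left(\sqrt{b^{2} + \left(b x\right)^{2}} + b\right) = - 3 \left(\sqrt{b^{2} + b^{2} x^{2}} + b\right) = - 3 \left(b + \sqrt{b^{2} + b^{2} x^{2}}\right) = - 3 b - 3 \sqrt{b^{2} + b^{2} x^{2}}$)
$\left(158 + S{\left(-2,6 \cdot 3 \right)}\right)^{2} = \left(158 - \left(3 \cdot 18 \sqrt{1 + \left(-2\right)^{2}} + 3 \cdot 6 \cdot 3\right)\right)^{2} = \left(158 - \left(54 + 3 \sqrt{18^{2} \left(1 + 4\right)}\right)\right)^{2} = \left(158 - \left(54 + 3 \sqrt{324 \cdot 5}\right)\right)^{2} = \left(158 - \left(54 + 3 \sqrt{1620}\right)\right)^{2} = \left(158 - \left(54 + 3 \cdot 18 \sqrt{5}\right)\right)^{2} = \left(158 - \left(54 + 54 \sqrt{5}\right)\right)^{2} = \left(104 - 54 \sqrt{5}\right)^{2}$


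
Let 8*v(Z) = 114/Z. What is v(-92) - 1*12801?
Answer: -4710825/368 ≈ -12801.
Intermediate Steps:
v(Z) = 57/(4*Z) (v(Z) = (114/Z)/8 = 57/(4*Z))
v(-92) - 1*12801 = (57/4)/(-92) - 1*12801 = (57/4)*(-1/92) - 12801 = -57/368 - 12801 = -4710825/368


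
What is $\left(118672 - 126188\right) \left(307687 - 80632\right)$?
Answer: $-1706545380$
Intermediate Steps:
$\left(118672 - 126188\right) \left(307687 - 80632\right) = - 7516 \left(307687 + \left(-156092 + 75460\right)\right) = - 7516 \left(307687 - 80632\right) = \left(-7516\right) 227055 = -1706545380$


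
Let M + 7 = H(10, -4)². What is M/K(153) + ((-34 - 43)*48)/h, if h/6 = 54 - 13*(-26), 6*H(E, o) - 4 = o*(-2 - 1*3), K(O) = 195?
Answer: -694/455 ≈ -1.5253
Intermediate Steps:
H(E, o) = ⅔ - 5*o/6 (H(E, o) = ⅔ + (o*(-2 - 1*3))/6 = ⅔ + (o*(-2 - 3))/6 = ⅔ + (o*(-5))/6 = ⅔ + (-5*o)/6 = ⅔ - 5*o/6)
h = 2352 (h = 6*(54 - 13*(-26)) = 6*(54 + 338) = 6*392 = 2352)
M = 9 (M = -7 + (⅔ - ⅚*(-4))² = -7 + (⅔ + 10/3)² = -7 + 4² = -7 + 16 = 9)
M/K(153) + ((-34 - 43)*48)/h = 9/195 + ((-34 - 43)*48)/2352 = 9*(1/195) - 77*48*(1/2352) = 3/65 - 3696*1/2352 = 3/65 - 11/7 = -694/455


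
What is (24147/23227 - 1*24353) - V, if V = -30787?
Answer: 149466665/23227 ≈ 6435.0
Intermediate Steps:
(24147/23227 - 1*24353) - V = (24147/23227 - 1*24353) - 1*(-30787) = (24147*(1/23227) - 24353) + 30787 = (24147/23227 - 24353) + 30787 = -565622984/23227 + 30787 = 149466665/23227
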